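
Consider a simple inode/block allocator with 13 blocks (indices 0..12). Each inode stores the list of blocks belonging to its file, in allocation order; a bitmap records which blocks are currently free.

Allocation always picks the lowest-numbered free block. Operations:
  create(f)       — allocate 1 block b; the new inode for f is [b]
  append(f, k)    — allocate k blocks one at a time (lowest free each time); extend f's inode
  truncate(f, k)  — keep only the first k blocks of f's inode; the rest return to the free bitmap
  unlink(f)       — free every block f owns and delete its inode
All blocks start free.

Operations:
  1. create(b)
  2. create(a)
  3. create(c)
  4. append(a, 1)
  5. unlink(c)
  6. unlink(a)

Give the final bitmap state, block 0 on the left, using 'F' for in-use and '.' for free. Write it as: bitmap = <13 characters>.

bitmap = F............

create(b): bitmap=F............ | b=[0]
create(a): bitmap=FF........... | a=[1] b=[0]
create(c): bitmap=FFF.......... | a=[1] b=[0] c=[2]
append(a, 1): bitmap=FFFF......... | a=[1, 3] b=[0] c=[2]
unlink(c): bitmap=FF.F......... | a=[1, 3] b=[0]
unlink(a): bitmap=F............ | b=[0]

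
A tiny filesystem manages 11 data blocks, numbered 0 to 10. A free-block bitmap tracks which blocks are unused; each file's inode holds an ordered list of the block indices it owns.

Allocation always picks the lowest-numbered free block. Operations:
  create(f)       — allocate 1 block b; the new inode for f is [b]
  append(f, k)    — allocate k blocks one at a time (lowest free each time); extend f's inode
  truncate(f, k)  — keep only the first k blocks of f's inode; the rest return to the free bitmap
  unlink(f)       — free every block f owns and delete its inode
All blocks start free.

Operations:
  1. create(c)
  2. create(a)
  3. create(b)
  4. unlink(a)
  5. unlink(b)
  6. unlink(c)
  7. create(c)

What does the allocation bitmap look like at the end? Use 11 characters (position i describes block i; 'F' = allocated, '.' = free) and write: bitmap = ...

bitmap = F..........

  1. create(c)  ⇒  F..........  {c→[0]}
  2. create(a)  ⇒  FF.........  {a→[1]; c→[0]}
  3. create(b)  ⇒  FFF........  {a→[1]; b→[2]; c→[0]}
  4. unlink(a)  ⇒  F.F........  {b→[2]; c→[0]}
  5. unlink(b)  ⇒  F..........  {c→[0]}
  6. unlink(c)  ⇒  ...........  {}
  7. create(c)  ⇒  F..........  {c→[0]}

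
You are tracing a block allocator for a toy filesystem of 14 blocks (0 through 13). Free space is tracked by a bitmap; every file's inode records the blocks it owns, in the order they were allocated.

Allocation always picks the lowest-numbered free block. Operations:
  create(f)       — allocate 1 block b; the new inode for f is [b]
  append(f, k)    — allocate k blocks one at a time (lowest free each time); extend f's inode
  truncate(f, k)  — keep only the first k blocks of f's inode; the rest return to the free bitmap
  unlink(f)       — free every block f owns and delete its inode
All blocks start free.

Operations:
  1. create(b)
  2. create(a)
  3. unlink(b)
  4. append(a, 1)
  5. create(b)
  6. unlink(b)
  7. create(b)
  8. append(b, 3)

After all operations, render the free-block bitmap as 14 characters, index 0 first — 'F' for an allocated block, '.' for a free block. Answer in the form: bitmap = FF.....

after create(b) → b:[0]  free=[F.............]
after create(a) → a:[1], b:[0]  free=[FF............]
after unlink(b) → a:[1]  free=[.F............]
after append(a, 1) → a:[1, 0]  free=[FF............]
after create(b) → a:[1, 0], b:[2]  free=[FFF...........]
after unlink(b) → a:[1, 0]  free=[FF............]
after create(b) → a:[1, 0], b:[2]  free=[FFF...........]
after append(b, 3) → a:[1, 0], b:[2, 3, 4, 5]  free=[FFFFFF........]

bitmap = FFFFFF........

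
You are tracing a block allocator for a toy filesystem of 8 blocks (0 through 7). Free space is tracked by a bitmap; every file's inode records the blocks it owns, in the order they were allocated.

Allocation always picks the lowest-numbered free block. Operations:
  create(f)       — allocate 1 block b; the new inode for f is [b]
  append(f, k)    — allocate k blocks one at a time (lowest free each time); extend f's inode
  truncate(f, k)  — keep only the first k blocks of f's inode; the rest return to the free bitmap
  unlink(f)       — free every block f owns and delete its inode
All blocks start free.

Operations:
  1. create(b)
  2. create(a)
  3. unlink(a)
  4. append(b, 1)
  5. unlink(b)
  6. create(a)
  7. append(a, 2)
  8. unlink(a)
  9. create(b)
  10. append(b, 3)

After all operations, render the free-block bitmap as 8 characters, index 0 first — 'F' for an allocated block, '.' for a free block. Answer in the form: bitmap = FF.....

bitmap = FFFF....

after create(b) → b:[0]  free=[F.......]
after create(a) → a:[1], b:[0]  free=[FF......]
after unlink(a) → b:[0]  free=[F.......]
after append(b, 1) → b:[0, 1]  free=[FF......]
after unlink(b) →   free=[........]
after create(a) → a:[0]  free=[F.......]
after append(a, 2) → a:[0, 1, 2]  free=[FFF.....]
after unlink(a) →   free=[........]
after create(b) → b:[0]  free=[F.......]
after append(b, 3) → b:[0, 1, 2, 3]  free=[FFFF....]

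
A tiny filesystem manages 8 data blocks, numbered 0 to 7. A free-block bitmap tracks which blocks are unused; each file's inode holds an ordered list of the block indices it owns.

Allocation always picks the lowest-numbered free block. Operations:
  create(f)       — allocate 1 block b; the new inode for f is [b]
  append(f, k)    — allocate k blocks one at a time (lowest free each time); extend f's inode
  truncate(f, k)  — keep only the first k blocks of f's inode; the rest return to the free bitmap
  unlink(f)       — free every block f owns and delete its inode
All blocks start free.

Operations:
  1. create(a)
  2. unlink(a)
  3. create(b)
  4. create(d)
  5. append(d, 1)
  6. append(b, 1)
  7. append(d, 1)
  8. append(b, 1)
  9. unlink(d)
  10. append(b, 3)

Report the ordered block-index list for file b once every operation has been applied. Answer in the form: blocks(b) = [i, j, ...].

after create(a) → a:[0]  free=[F.......]
after unlink(a) →   free=[........]
after create(b) → b:[0]  free=[F.......]
after create(d) → b:[0], d:[1]  free=[FF......]
after append(d, 1) → b:[0], d:[1, 2]  free=[FFF.....]
after append(b, 1) → b:[0, 3], d:[1, 2]  free=[FFFF....]
after append(d, 1) → b:[0, 3], d:[1, 2, 4]  free=[FFFFF...]
after append(b, 1) → b:[0, 3, 5], d:[1, 2, 4]  free=[FFFFFF..]
after unlink(d) → b:[0, 3, 5]  free=[F..F.F..]
after append(b, 3) → b:[0, 3, 5, 1, 2, 4]  free=[FFFFFF..]

blocks(b) = [0, 3, 5, 1, 2, 4]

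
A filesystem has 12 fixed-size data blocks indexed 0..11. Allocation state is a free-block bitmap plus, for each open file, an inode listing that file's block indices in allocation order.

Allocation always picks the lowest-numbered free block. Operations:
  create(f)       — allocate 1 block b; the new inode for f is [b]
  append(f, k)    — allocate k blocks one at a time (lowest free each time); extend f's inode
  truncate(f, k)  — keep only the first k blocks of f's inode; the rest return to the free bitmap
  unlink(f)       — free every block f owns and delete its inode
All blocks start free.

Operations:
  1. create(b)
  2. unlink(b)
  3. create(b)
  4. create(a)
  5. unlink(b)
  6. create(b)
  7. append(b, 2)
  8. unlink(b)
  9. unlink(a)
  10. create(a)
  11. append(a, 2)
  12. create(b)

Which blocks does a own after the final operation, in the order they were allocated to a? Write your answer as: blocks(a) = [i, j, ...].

blocks(a) = [0, 1, 2]

[1] create(b) — b=0 (map F...........)
[2] unlink(b) —  (map ............)
[3] create(b) — b=0 (map F...........)
[4] create(a) — a=1 b=0 (map FF..........)
[5] unlink(b) — a=1 (map .F..........)
[6] create(b) — a=1 b=0 (map FF..........)
[7] append(b, 2) — a=1 b=0,2,3 (map FFFF........)
[8] unlink(b) — a=1 (map .F..........)
[9] unlink(a) —  (map ............)
[10] create(a) — a=0 (map F...........)
[11] append(a, 2) — a=0,1,2 (map FFF.........)
[12] create(b) — a=0,1,2 b=3 (map FFFF........)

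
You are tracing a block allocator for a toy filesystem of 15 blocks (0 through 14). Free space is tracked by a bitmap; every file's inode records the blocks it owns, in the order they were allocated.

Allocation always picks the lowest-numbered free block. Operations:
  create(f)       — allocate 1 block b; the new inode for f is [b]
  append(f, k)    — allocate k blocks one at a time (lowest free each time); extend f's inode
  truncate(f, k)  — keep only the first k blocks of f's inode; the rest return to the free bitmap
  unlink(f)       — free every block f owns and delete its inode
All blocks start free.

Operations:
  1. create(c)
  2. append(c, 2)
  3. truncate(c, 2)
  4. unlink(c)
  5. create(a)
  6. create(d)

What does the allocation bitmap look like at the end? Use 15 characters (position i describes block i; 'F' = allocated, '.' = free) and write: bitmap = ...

bitmap = FF.............

[1] create(c) — c=0 (map F..............)
[2] append(c, 2) — c=0,1,2 (map FFF............)
[3] truncate(c, 2) — c=0,1 (map FF.............)
[4] unlink(c) —  (map ...............)
[5] create(a) — a=0 (map F..............)
[6] create(d) — a=0 d=1 (map FF.............)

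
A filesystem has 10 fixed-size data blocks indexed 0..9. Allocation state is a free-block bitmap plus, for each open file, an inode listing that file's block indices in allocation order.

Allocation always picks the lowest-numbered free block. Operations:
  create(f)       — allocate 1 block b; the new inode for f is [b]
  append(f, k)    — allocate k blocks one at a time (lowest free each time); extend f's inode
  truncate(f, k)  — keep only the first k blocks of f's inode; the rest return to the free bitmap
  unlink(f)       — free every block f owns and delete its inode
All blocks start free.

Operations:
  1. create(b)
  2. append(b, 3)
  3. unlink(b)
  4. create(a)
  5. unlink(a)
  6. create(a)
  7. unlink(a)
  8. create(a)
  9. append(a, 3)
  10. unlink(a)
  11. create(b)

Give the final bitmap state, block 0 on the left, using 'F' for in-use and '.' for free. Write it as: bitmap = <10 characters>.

bitmap = F.........

  1. create(b)  ⇒  F.........  {b→[0]}
  2. append(b, 3)  ⇒  FFFF......  {b→[0, 1, 2, 3]}
  3. unlink(b)  ⇒  ..........  {}
  4. create(a)  ⇒  F.........  {a→[0]}
  5. unlink(a)  ⇒  ..........  {}
  6. create(a)  ⇒  F.........  {a→[0]}
  7. unlink(a)  ⇒  ..........  {}
  8. create(a)  ⇒  F.........  {a→[0]}
  9. append(a, 3)  ⇒  FFFF......  {a→[0, 1, 2, 3]}
  10. unlink(a)  ⇒  ..........  {}
  11. create(b)  ⇒  F.........  {b→[0]}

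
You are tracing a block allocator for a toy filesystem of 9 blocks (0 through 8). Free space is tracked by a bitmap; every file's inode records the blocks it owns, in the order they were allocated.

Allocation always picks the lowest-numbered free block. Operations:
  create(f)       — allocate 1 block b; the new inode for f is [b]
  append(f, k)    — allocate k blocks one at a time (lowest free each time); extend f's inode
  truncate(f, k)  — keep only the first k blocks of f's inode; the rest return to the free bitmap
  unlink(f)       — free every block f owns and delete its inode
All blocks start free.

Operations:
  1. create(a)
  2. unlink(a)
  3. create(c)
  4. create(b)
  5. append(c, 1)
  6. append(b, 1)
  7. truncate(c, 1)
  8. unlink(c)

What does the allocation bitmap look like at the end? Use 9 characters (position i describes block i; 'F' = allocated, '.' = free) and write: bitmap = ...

bitmap = .F.F.....

after create(a) → a:[0]  free=[F........]
after unlink(a) →   free=[.........]
after create(c) → c:[0]  free=[F........]
after create(b) → b:[1], c:[0]  free=[FF.......]
after append(c, 1) → b:[1], c:[0, 2]  free=[FFF......]
after append(b, 1) → b:[1, 3], c:[0, 2]  free=[FFFF.....]
after truncate(c, 1) → b:[1, 3], c:[0]  free=[FF.F.....]
after unlink(c) → b:[1, 3]  free=[.F.F.....]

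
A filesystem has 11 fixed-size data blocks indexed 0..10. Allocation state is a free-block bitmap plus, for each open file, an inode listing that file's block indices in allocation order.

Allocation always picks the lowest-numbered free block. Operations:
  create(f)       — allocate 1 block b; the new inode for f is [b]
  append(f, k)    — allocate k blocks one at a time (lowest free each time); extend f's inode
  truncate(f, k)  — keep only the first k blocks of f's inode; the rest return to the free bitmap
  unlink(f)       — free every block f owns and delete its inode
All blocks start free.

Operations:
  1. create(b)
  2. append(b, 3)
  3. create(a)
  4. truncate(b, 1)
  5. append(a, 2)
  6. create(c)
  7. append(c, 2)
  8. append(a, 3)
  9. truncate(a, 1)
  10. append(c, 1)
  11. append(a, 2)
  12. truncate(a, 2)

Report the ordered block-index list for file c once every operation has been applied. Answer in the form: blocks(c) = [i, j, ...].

blocks(c) = [3, 5, 6, 1]

create(b): bitmap=F.......... | b=[0]
append(b, 3): bitmap=FFFF....... | b=[0, 1, 2, 3]
create(a): bitmap=FFFFF...... | a=[4] b=[0, 1, 2, 3]
truncate(b, 1): bitmap=F...F...... | a=[4] b=[0]
append(a, 2): bitmap=FFF.F...... | a=[4, 1, 2] b=[0]
create(c): bitmap=FFFFF...... | a=[4, 1, 2] b=[0] c=[3]
append(c, 2): bitmap=FFFFFFF.... | a=[4, 1, 2] b=[0] c=[3, 5, 6]
append(a, 3): bitmap=FFFFFFFFFF. | a=[4, 1, 2, 7, 8, 9] b=[0] c=[3, 5, 6]
truncate(a, 1): bitmap=F..FFFF.... | a=[4] b=[0] c=[3, 5, 6]
append(c, 1): bitmap=FF.FFFF.... | a=[4] b=[0] c=[3, 5, 6, 1]
append(a, 2): bitmap=FFFFFFFF... | a=[4, 2, 7] b=[0] c=[3, 5, 6, 1]
truncate(a, 2): bitmap=FFFFFFF.... | a=[4, 2] b=[0] c=[3, 5, 6, 1]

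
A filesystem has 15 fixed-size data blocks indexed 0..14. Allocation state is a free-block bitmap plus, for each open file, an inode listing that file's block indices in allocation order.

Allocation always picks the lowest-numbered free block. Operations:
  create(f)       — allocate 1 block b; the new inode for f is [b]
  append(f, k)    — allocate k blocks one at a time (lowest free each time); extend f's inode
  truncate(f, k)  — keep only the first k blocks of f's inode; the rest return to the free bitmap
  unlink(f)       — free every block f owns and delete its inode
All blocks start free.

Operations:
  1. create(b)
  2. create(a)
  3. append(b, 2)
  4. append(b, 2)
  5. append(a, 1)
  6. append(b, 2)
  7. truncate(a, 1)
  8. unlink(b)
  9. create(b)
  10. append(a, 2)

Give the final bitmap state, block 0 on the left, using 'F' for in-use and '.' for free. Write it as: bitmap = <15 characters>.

bitmap = FFFF...........

  1. create(b)  ⇒  F..............  {b→[0]}
  2. create(a)  ⇒  FF.............  {a→[1]; b→[0]}
  3. append(b, 2)  ⇒  FFFF...........  {a→[1]; b→[0, 2, 3]}
  4. append(b, 2)  ⇒  FFFFFF.........  {a→[1]; b→[0, 2, 3, 4, 5]}
  5. append(a, 1)  ⇒  FFFFFFF........  {a→[1, 6]; b→[0, 2, 3, 4, 5]}
  6. append(b, 2)  ⇒  FFFFFFFFF......  {a→[1, 6]; b→[0, 2, 3, 4, 5, 7, 8]}
  7. truncate(a, 1)  ⇒  FFFFFF.FF......  {a→[1]; b→[0, 2, 3, 4, 5, 7, 8]}
  8. unlink(b)  ⇒  .F.............  {a→[1]}
  9. create(b)  ⇒  FF.............  {a→[1]; b→[0]}
  10. append(a, 2)  ⇒  FFFF...........  {a→[1, 2, 3]; b→[0]}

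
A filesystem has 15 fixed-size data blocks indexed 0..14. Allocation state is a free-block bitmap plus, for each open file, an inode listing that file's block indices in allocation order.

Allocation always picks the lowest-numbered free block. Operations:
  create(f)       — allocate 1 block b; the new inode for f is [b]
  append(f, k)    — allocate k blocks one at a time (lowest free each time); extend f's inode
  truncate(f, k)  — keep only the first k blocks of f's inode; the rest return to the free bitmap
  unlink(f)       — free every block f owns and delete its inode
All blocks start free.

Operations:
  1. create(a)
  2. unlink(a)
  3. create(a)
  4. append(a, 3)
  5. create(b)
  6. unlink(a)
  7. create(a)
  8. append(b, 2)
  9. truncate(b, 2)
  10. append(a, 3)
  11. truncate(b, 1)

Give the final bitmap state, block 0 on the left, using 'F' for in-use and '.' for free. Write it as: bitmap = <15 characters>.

bitmap = F.FFFF.........

after create(a) → a:[0]  free=[F..............]
after unlink(a) →   free=[...............]
after create(a) → a:[0]  free=[F..............]
after append(a, 3) → a:[0, 1, 2, 3]  free=[FFFF...........]
after create(b) → a:[0, 1, 2, 3], b:[4]  free=[FFFFF..........]
after unlink(a) → b:[4]  free=[....F..........]
after create(a) → a:[0], b:[4]  free=[F...F..........]
after append(b, 2) → a:[0], b:[4, 1, 2]  free=[FFF.F..........]
after truncate(b, 2) → a:[0], b:[4, 1]  free=[FF..F..........]
after append(a, 3) → a:[0, 2, 3, 5], b:[4, 1]  free=[FFFFFF.........]
after truncate(b, 1) → a:[0, 2, 3, 5], b:[4]  free=[F.FFFF.........]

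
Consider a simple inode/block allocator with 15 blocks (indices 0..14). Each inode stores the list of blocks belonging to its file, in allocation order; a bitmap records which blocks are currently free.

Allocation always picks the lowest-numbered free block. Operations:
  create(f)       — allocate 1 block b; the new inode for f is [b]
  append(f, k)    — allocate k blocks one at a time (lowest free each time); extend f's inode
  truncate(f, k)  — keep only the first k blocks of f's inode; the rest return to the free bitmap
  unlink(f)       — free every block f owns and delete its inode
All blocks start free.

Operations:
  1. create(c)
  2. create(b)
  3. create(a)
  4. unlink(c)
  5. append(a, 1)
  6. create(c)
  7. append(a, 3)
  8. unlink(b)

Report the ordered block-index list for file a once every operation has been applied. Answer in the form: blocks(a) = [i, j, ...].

after create(c) → c:[0]  free=[F..............]
after create(b) → b:[1], c:[0]  free=[FF.............]
after create(a) → a:[2], b:[1], c:[0]  free=[FFF............]
after unlink(c) → a:[2], b:[1]  free=[.FF............]
after append(a, 1) → a:[2, 0], b:[1]  free=[FFF............]
after create(c) → a:[2, 0], b:[1], c:[3]  free=[FFFF...........]
after append(a, 3) → a:[2, 0, 4, 5, 6], b:[1], c:[3]  free=[FFFFFFF........]
after unlink(b) → a:[2, 0, 4, 5, 6], c:[3]  free=[F.FFFFF........]

blocks(a) = [2, 0, 4, 5, 6]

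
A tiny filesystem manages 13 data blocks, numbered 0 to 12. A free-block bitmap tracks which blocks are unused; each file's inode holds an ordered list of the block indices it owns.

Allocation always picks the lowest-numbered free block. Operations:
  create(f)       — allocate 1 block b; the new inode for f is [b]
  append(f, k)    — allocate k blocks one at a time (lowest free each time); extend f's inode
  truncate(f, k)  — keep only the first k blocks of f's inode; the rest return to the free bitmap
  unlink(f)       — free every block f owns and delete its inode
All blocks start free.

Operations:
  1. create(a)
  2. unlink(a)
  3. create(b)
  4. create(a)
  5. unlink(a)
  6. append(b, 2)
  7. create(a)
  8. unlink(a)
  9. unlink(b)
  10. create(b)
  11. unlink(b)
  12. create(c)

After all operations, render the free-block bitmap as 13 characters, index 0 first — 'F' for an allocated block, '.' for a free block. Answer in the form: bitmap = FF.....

create(a): bitmap=F............ | a=[0]
unlink(a): bitmap=............. | 
create(b): bitmap=F............ | b=[0]
create(a): bitmap=FF........... | a=[1] b=[0]
unlink(a): bitmap=F............ | b=[0]
append(b, 2): bitmap=FFF.......... | b=[0, 1, 2]
create(a): bitmap=FFFF......... | a=[3] b=[0, 1, 2]
unlink(a): bitmap=FFF.......... | b=[0, 1, 2]
unlink(b): bitmap=............. | 
create(b): bitmap=F............ | b=[0]
unlink(b): bitmap=............. | 
create(c): bitmap=F............ | c=[0]

bitmap = F............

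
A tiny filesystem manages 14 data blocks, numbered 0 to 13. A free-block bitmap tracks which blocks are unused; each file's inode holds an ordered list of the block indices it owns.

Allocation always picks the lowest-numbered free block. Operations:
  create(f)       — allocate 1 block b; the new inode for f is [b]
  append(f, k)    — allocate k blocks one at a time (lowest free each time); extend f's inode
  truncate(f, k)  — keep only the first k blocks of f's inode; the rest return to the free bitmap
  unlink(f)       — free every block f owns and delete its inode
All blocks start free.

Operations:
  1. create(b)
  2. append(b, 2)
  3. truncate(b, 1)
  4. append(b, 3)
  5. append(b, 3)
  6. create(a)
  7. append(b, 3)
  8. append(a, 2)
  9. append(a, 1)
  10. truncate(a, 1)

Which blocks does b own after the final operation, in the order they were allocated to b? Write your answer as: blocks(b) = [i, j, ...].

blocks(b) = [0, 1, 2, 3, 4, 5, 6, 8, 9, 10]

after create(b) → b:[0]  free=[F.............]
after append(b, 2) → b:[0, 1, 2]  free=[FFF...........]
after truncate(b, 1) → b:[0]  free=[F.............]
after append(b, 3) → b:[0, 1, 2, 3]  free=[FFFF..........]
after append(b, 3) → b:[0, 1, 2, 3, 4, 5, 6]  free=[FFFFFFF.......]
after create(a) → a:[7], b:[0, 1, 2, 3, 4, 5, 6]  free=[FFFFFFFF......]
after append(b, 3) → a:[7], b:[0, 1, 2, 3, 4, 5, 6, 8, 9, 10]  free=[FFFFFFFFFFF...]
after append(a, 2) → a:[7, 11, 12], b:[0, 1, 2, 3, 4, 5, 6, 8, 9, 10]  free=[FFFFFFFFFFFFF.]
after append(a, 1) → a:[7, 11, 12, 13], b:[0, 1, 2, 3, 4, 5, 6, 8, 9, 10]  free=[FFFFFFFFFFFFFF]
after truncate(a, 1) → a:[7], b:[0, 1, 2, 3, 4, 5, 6, 8, 9, 10]  free=[FFFFFFFFFFF...]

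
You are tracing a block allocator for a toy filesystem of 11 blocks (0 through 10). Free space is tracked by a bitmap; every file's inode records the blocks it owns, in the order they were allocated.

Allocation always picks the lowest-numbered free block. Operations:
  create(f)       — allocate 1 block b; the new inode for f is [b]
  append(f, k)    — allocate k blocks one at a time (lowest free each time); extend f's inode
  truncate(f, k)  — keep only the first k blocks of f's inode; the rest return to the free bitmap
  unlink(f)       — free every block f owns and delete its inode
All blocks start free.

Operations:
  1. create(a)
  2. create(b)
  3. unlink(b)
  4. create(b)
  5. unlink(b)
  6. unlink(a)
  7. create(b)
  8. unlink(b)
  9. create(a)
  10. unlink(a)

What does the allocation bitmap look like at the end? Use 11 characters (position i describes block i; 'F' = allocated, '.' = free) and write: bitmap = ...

bitmap = ...........

  1. create(a)  ⇒  F..........  {a→[0]}
  2. create(b)  ⇒  FF.........  {a→[0]; b→[1]}
  3. unlink(b)  ⇒  F..........  {a→[0]}
  4. create(b)  ⇒  FF.........  {a→[0]; b→[1]}
  5. unlink(b)  ⇒  F..........  {a→[0]}
  6. unlink(a)  ⇒  ...........  {}
  7. create(b)  ⇒  F..........  {b→[0]}
  8. unlink(b)  ⇒  ...........  {}
  9. create(a)  ⇒  F..........  {a→[0]}
  10. unlink(a)  ⇒  ...........  {}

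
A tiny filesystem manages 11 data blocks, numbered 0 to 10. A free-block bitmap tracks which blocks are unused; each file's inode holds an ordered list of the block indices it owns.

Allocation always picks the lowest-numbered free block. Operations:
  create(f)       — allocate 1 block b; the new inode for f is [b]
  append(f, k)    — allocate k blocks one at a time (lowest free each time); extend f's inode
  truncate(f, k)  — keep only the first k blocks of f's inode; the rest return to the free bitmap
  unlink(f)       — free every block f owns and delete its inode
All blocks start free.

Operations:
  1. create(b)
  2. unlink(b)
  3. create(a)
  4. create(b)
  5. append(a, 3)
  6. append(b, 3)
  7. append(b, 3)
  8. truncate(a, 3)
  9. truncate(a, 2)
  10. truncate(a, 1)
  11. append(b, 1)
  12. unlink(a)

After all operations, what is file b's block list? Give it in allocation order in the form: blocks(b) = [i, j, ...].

blocks(b) = [1, 5, 6, 7, 8, 9, 10, 2]

[1] create(b) — b=0 (map F..........)
[2] unlink(b) —  (map ...........)
[3] create(a) — a=0 (map F..........)
[4] create(b) — a=0 b=1 (map FF.........)
[5] append(a, 3) — a=0,2,3,4 b=1 (map FFFFF......)
[6] append(b, 3) — a=0,2,3,4 b=1,5,6,7 (map FFFFFFFF...)
[7] append(b, 3) — a=0,2,3,4 b=1,5,6,7,8,9,10 (map FFFFFFFFFFF)
[8] truncate(a, 3) — a=0,2,3 b=1,5,6,7,8,9,10 (map FFFF.FFFFFF)
[9] truncate(a, 2) — a=0,2 b=1,5,6,7,8,9,10 (map FFF..FFFFFF)
[10] truncate(a, 1) — a=0 b=1,5,6,7,8,9,10 (map FF...FFFFFF)
[11] append(b, 1) — a=0 b=1,5,6,7,8,9,10,2 (map FFF..FFFFFF)
[12] unlink(a) — b=1,5,6,7,8,9,10,2 (map .FF..FFFFFF)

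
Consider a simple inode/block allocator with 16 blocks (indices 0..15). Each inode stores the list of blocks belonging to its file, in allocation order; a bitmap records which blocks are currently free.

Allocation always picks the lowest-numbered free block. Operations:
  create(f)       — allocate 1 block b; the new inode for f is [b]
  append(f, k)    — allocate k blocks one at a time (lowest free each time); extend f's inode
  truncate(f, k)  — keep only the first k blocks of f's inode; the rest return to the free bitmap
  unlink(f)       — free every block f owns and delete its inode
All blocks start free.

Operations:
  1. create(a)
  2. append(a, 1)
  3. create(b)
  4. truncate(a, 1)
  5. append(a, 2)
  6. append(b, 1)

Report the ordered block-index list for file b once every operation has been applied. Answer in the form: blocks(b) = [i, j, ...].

[1] create(a) — a=0 (map F...............)
[2] append(a, 1) — a=0,1 (map FF..............)
[3] create(b) — a=0,1 b=2 (map FFF.............)
[4] truncate(a, 1) — a=0 b=2 (map F.F.............)
[5] append(a, 2) — a=0,1,3 b=2 (map FFFF............)
[6] append(b, 1) — a=0,1,3 b=2,4 (map FFFFF...........)

blocks(b) = [2, 4]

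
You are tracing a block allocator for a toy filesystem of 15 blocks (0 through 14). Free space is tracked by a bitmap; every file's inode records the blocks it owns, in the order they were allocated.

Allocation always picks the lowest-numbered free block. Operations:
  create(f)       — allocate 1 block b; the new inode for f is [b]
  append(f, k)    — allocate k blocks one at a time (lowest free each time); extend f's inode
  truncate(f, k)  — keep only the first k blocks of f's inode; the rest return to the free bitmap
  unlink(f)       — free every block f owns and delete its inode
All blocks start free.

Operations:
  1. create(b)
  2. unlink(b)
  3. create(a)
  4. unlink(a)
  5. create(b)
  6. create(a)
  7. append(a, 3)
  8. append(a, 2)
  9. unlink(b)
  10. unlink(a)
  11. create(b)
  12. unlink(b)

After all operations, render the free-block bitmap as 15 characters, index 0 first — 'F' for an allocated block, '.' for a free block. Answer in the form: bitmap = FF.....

bitmap = ...............

after create(b) → b:[0]  free=[F..............]
after unlink(b) →   free=[...............]
after create(a) → a:[0]  free=[F..............]
after unlink(a) →   free=[...............]
after create(b) → b:[0]  free=[F..............]
after create(a) → a:[1], b:[0]  free=[FF.............]
after append(a, 3) → a:[1, 2, 3, 4], b:[0]  free=[FFFFF..........]
after append(a, 2) → a:[1, 2, 3, 4, 5, 6], b:[0]  free=[FFFFFFF........]
after unlink(b) → a:[1, 2, 3, 4, 5, 6]  free=[.FFFFFF........]
after unlink(a) →   free=[...............]
after create(b) → b:[0]  free=[F..............]
after unlink(b) →   free=[...............]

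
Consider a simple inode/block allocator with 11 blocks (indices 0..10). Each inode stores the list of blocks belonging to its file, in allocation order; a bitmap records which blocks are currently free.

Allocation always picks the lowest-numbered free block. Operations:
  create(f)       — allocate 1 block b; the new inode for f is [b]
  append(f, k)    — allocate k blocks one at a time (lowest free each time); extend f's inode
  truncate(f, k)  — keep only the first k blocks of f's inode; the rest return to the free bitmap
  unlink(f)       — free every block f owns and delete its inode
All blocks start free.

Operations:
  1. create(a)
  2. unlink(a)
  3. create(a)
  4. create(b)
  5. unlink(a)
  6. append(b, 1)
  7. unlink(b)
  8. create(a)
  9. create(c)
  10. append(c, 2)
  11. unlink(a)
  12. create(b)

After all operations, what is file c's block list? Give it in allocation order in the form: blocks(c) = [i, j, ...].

  1. create(a)  ⇒  F..........  {a→[0]}
  2. unlink(a)  ⇒  ...........  {}
  3. create(a)  ⇒  F..........  {a→[0]}
  4. create(b)  ⇒  FF.........  {a→[0]; b→[1]}
  5. unlink(a)  ⇒  .F.........  {b→[1]}
  6. append(b, 1)  ⇒  FF.........  {b→[1, 0]}
  7. unlink(b)  ⇒  ...........  {}
  8. create(a)  ⇒  F..........  {a→[0]}
  9. create(c)  ⇒  FF.........  {a→[0]; c→[1]}
  10. append(c, 2)  ⇒  FFFF.......  {a→[0]; c→[1, 2, 3]}
  11. unlink(a)  ⇒  .FFF.......  {c→[1, 2, 3]}
  12. create(b)  ⇒  FFFF.......  {b→[0]; c→[1, 2, 3]}

blocks(c) = [1, 2, 3]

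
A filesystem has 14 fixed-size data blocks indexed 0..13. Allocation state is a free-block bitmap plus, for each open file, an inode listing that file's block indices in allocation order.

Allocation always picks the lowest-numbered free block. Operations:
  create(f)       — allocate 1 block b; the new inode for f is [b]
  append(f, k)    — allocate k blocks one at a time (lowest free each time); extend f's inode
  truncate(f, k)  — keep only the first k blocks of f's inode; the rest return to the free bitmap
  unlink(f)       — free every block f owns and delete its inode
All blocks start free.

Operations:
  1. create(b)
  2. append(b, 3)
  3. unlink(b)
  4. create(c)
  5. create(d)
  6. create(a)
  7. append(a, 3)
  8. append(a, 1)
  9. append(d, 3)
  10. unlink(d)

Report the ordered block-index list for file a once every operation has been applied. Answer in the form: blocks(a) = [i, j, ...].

[1] create(b) — b=0 (map F.............)
[2] append(b, 3) — b=0,1,2,3 (map FFFF..........)
[3] unlink(b) —  (map ..............)
[4] create(c) — c=0 (map F.............)
[5] create(d) — c=0 d=1 (map FF............)
[6] create(a) — a=2 c=0 d=1 (map FFF...........)
[7] append(a, 3) — a=2,3,4,5 c=0 d=1 (map FFFFFF........)
[8] append(a, 1) — a=2,3,4,5,6 c=0 d=1 (map FFFFFFF.......)
[9] append(d, 3) — a=2,3,4,5,6 c=0 d=1,7,8,9 (map FFFFFFFFFF....)
[10] unlink(d) — a=2,3,4,5,6 c=0 (map F.FFFFF.......)

blocks(a) = [2, 3, 4, 5, 6]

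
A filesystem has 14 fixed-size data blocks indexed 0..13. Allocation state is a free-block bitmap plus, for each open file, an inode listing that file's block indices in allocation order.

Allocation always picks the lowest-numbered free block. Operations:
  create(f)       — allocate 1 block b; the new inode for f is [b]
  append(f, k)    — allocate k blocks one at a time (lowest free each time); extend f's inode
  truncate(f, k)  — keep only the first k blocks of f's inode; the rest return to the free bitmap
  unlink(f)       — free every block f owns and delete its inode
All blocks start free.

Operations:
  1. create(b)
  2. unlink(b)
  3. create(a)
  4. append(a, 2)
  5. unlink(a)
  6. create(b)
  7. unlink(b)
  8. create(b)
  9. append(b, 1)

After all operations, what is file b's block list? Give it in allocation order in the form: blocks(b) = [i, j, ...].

blocks(b) = [0, 1]

[1] create(b) — b=0 (map F.............)
[2] unlink(b) —  (map ..............)
[3] create(a) — a=0 (map F.............)
[4] append(a, 2) — a=0,1,2 (map FFF...........)
[5] unlink(a) —  (map ..............)
[6] create(b) — b=0 (map F.............)
[7] unlink(b) —  (map ..............)
[8] create(b) — b=0 (map F.............)
[9] append(b, 1) — b=0,1 (map FF............)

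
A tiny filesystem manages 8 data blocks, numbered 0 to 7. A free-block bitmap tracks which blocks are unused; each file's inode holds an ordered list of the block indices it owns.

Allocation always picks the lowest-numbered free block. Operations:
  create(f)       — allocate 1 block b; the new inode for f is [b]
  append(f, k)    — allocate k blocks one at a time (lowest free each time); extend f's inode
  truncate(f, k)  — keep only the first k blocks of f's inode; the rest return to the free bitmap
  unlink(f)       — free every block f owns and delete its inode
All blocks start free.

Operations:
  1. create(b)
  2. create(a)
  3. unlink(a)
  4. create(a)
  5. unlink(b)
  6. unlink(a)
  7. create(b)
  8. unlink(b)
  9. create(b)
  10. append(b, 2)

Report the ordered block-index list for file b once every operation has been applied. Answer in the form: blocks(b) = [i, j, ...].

blocks(b) = [0, 1, 2]

[1] create(b) — b=0 (map F.......)
[2] create(a) — a=1 b=0 (map FF......)
[3] unlink(a) — b=0 (map F.......)
[4] create(a) — a=1 b=0 (map FF......)
[5] unlink(b) — a=1 (map .F......)
[6] unlink(a) —  (map ........)
[7] create(b) — b=0 (map F.......)
[8] unlink(b) —  (map ........)
[9] create(b) — b=0 (map F.......)
[10] append(b, 2) — b=0,1,2 (map FFF.....)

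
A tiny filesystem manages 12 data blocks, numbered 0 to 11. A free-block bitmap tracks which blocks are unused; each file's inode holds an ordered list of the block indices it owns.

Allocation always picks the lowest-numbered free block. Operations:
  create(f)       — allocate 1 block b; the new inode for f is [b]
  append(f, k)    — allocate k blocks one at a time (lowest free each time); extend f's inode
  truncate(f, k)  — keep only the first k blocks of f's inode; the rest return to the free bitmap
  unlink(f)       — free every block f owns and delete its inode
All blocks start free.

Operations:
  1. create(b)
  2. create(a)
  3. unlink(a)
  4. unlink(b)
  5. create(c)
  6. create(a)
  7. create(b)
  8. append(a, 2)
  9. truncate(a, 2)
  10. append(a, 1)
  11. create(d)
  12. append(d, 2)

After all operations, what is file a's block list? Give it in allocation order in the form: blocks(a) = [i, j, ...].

  1. create(b)  ⇒  F...........  {b→[0]}
  2. create(a)  ⇒  FF..........  {a→[1]; b→[0]}
  3. unlink(a)  ⇒  F...........  {b→[0]}
  4. unlink(b)  ⇒  ............  {}
  5. create(c)  ⇒  F...........  {c→[0]}
  6. create(a)  ⇒  FF..........  {a→[1]; c→[0]}
  7. create(b)  ⇒  FFF.........  {a→[1]; b→[2]; c→[0]}
  8. append(a, 2)  ⇒  FFFFF.......  {a→[1, 3, 4]; b→[2]; c→[0]}
  9. truncate(a, 2)  ⇒  FFFF........  {a→[1, 3]; b→[2]; c→[0]}
  10. append(a, 1)  ⇒  FFFFF.......  {a→[1, 3, 4]; b→[2]; c→[0]}
  11. create(d)  ⇒  FFFFFF......  {a→[1, 3, 4]; b→[2]; c→[0]; d→[5]}
  12. append(d, 2)  ⇒  FFFFFFFF....  {a→[1, 3, 4]; b→[2]; c→[0]; d→[5, 6, 7]}

blocks(a) = [1, 3, 4]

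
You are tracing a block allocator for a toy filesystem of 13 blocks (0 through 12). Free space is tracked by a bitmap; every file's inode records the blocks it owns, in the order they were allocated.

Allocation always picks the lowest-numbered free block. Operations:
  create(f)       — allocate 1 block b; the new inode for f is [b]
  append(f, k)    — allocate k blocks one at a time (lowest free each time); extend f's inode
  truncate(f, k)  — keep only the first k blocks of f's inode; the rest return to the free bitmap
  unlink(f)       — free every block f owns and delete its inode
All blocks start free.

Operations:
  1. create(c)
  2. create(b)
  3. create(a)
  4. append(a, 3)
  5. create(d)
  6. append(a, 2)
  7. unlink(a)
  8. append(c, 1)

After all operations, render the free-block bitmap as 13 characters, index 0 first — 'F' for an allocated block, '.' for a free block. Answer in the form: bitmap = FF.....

bitmap = FFF...F......

create(c): bitmap=F............ | c=[0]
create(b): bitmap=FF........... | b=[1] c=[0]
create(a): bitmap=FFF.......... | a=[2] b=[1] c=[0]
append(a, 3): bitmap=FFFFFF....... | a=[2, 3, 4, 5] b=[1] c=[0]
create(d): bitmap=FFFFFFF...... | a=[2, 3, 4, 5] b=[1] c=[0] d=[6]
append(a, 2): bitmap=FFFFFFFFF.... | a=[2, 3, 4, 5, 7, 8] b=[1] c=[0] d=[6]
unlink(a): bitmap=FF....F...... | b=[1] c=[0] d=[6]
append(c, 1): bitmap=FFF...F...... | b=[1] c=[0, 2] d=[6]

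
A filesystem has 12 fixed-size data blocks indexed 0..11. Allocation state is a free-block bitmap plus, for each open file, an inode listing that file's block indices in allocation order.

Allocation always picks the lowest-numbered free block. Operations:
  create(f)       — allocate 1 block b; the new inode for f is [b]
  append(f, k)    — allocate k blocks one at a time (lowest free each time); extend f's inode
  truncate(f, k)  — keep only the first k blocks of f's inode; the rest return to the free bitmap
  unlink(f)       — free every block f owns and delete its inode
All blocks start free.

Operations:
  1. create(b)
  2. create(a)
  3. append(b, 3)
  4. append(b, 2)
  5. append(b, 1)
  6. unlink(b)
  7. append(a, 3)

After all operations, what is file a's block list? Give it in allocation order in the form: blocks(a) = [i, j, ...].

blocks(a) = [1, 0, 2, 3]

after create(b) → b:[0]  free=[F...........]
after create(a) → a:[1], b:[0]  free=[FF..........]
after append(b, 3) → a:[1], b:[0, 2, 3, 4]  free=[FFFFF.......]
after append(b, 2) → a:[1], b:[0, 2, 3, 4, 5, 6]  free=[FFFFFFF.....]
after append(b, 1) → a:[1], b:[0, 2, 3, 4, 5, 6, 7]  free=[FFFFFFFF....]
after unlink(b) → a:[1]  free=[.F..........]
after append(a, 3) → a:[1, 0, 2, 3]  free=[FFFF........]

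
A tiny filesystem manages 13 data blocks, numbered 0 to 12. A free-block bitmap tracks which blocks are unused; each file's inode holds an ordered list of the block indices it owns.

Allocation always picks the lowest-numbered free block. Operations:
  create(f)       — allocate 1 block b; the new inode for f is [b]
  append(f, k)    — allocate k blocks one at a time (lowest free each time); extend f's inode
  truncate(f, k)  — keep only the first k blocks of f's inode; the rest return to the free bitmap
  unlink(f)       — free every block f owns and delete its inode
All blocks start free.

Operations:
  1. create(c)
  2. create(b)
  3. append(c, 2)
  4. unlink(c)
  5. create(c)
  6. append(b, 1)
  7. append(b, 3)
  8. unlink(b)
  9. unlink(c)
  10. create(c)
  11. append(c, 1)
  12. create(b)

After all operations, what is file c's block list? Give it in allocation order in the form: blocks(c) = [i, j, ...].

[1] create(c) — c=0 (map F............)
[2] create(b) — b=1 c=0 (map FF...........)
[3] append(c, 2) — b=1 c=0,2,3 (map FFFF.........)
[4] unlink(c) — b=1 (map .F...........)
[5] create(c) — b=1 c=0 (map FF...........)
[6] append(b, 1) — b=1,2 c=0 (map FFF..........)
[7] append(b, 3) — b=1,2,3,4,5 c=0 (map FFFFFF.......)
[8] unlink(b) — c=0 (map F............)
[9] unlink(c) —  (map .............)
[10] create(c) — c=0 (map F............)
[11] append(c, 1) — c=0,1 (map FF...........)
[12] create(b) — b=2 c=0,1 (map FFF..........)

blocks(c) = [0, 1]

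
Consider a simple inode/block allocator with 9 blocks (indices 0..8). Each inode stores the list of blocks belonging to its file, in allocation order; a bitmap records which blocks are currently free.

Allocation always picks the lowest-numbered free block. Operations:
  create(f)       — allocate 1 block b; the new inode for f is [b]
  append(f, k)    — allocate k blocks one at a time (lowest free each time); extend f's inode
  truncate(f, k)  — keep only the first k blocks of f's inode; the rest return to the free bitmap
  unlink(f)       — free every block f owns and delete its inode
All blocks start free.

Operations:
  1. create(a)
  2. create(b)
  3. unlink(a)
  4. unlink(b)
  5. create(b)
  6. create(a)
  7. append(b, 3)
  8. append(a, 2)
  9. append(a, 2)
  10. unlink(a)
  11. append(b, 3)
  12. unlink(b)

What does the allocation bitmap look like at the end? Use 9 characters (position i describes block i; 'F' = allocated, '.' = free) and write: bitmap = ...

after create(a) → a:[0]  free=[F........]
after create(b) → a:[0], b:[1]  free=[FF.......]
after unlink(a) → b:[1]  free=[.F.......]
after unlink(b) →   free=[.........]
after create(b) → b:[0]  free=[F........]
after create(a) → a:[1], b:[0]  free=[FF.......]
after append(b, 3) → a:[1], b:[0, 2, 3, 4]  free=[FFFFF....]
after append(a, 2) → a:[1, 5, 6], b:[0, 2, 3, 4]  free=[FFFFFFF..]
after append(a, 2) → a:[1, 5, 6, 7, 8], b:[0, 2, 3, 4]  free=[FFFFFFFFF]
after unlink(a) → b:[0, 2, 3, 4]  free=[F.FFF....]
after append(b, 3) → b:[0, 2, 3, 4, 1, 5, 6]  free=[FFFFFFF..]
after unlink(b) →   free=[.........]

bitmap = .........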